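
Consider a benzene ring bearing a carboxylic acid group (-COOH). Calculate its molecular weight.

122.12 g/mol

Atom tally by fragment:
  benzene ring core → C:6 H:6
  (− 1 ring H displaced by substituents)
  + COOH → C:1 H:1 O:2
Element totals:
  C: 7
  H: 6
  O: 2
Molecular formula: C7H6O2.
  M = 7(12.011) + 6(1.008) + 2(15.999)
    = 84.077 + 6.048 + 31.998 = 122.123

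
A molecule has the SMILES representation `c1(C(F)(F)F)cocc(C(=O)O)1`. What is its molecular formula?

Atom tally by fragment:
  furan ring core → C:4 H:4 O:1
  (− 2 ring H displaced by substituents)
  + CF3 → C:1 F:3
  + COOH → C:1 H:1 O:2
Element totals:
  C: 6
  H: 3
  F: 3
  O: 3

C6H3F3O3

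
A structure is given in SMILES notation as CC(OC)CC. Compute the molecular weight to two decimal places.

88.15 g/mol

Atom tally by fragment:
  CH3 → C:1 H:3
  CH(OCH3) → C:2 H:4 O:1
  CH2 → C:1 H:2
  CH3 → C:1 H:3
Element totals:
  C: 5
  H: 12
  O: 1
Molecular formula: C5H12O.
  M = 5(12.011) + 12(1.008) + 15.999
    = 60.055 + 12.096 + 15.999 = 88.150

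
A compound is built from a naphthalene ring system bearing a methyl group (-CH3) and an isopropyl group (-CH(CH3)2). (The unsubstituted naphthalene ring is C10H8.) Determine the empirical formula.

C7H8

Atom tally by fragment:
  naphthalene ring system core → C:10 H:8
  (− 2 ring H displaced by substituents)
  + CH3 → C:1 H:3
  + CH(CH3)2 → C:3 H:7
Element totals:
  C: 14
  H: 16
Molecular formula: C14H16.
gcd of subscripts = 2; dividing each by 2:
  C: 14/2 = 7
  H: 16/2 = 8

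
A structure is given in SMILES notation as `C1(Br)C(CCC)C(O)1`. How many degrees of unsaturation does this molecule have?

Atom tally by fragment:
  cyclopropane ring core → C:3 H:6
  (− 3 ring H displaced by substituents)
  + Br → Br:1
  + CH2CH2CH3 → C:3 H:7
  + OH → O:1 H:1
Element totals:
  C: 6
  H: 11
  Br: 1
  O: 1
Molecular formula: C6H11BrO.
DoU = (2C + 2 + N − H − X) / 2 = (2·6 + 2 + 0 − 11 − 1) / 2 = 1.

1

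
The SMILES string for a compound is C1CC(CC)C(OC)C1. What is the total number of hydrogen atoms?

Atom tally by fragment:
  cyclopentane ring core → C:5 H:10
  (− 2 ring H displaced by substituents)
  + C2H5 → C:2 H:5
  + OCH3 → C:1 H:3 O:1
Element totals:
  C: 8
  H: 16
  O: 1

16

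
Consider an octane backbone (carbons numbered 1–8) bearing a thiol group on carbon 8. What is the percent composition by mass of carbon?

Atom tally by fragment:
  CH3 → C:1 H:3
  CH2 → C:1 H:2
  CH2 → C:1 H:2
  CH2 → C:1 H:2
  CH2 → C:1 H:2
  CH2 → C:1 H:2
  CH2 → C:1 H:2
  CH2SH → C:1 H:3 S:1
Element totals:
  C: 8
  H: 18
  S: 1
Molecular formula: C8H18S.
Molar mass = 146.292 g/mol.
Mass from C: 8 × 12.011 = 96.088 g/mol.
%C = 96.088 / 146.292 × 100 = 65.68%.

65.68%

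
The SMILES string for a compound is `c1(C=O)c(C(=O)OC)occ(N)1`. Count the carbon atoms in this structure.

7

Atom tally by fragment:
  furan ring core → C:4 H:4 O:1
  (− 3 ring H displaced by substituents)
  + CHO → C:1 H:1 O:1
  + COOCH3 → C:2 H:3 O:2
  + NH2 → N:1 H:2
Element totals:
  C: 7
  H: 7
  N: 1
  O: 4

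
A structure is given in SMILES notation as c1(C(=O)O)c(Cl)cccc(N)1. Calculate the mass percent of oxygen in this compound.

18.65%

Atom tally by fragment:
  benzene ring core → C:6 H:6
  (− 3 ring H displaced by substituents)
  + COOH → C:1 H:1 O:2
  + Cl → Cl:1
  + NH2 → N:1 H:2
Element totals:
  C: 7
  H: 6
  Cl: 1
  N: 1
  O: 2
Molecular formula: C7H6ClNO2.
Molar mass = 171.580 g/mol.
Mass from O: 2 × 15.999 = 31.998 g/mol.
%O = 31.998 / 171.580 × 100 = 18.65%.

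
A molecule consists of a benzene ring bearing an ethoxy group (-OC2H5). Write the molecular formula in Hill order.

Atom tally by fragment:
  benzene ring core → C:6 H:6
  (− 1 ring H displaced by substituents)
  + OC2H5 → C:2 H:5 O:1
Element totals:
  C: 8
  H: 10
  O: 1

C8H10O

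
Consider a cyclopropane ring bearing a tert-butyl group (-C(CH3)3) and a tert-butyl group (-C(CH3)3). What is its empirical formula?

Atom tally by fragment:
  cyclopropane ring core → C:3 H:6
  (− 2 ring H displaced by substituents)
  + C(CH3)3 → C:4 H:9
  + C(CH3)3 → C:4 H:9
Element totals:
  C: 11
  H: 22
Molecular formula: C11H22.
gcd of subscripts = 11; dividing each by 11:
  C: 11/11 = 1
  H: 22/11 = 2

CH2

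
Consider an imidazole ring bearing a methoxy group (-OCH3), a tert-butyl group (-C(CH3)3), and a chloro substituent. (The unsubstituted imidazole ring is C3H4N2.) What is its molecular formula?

Atom tally by fragment:
  imidazole ring core → C:3 H:4 N:2
  (− 3 ring H displaced by substituents)
  + OCH3 → C:1 H:3 O:1
  + C(CH3)3 → C:4 H:9
  + Cl → Cl:1
Element totals:
  C: 8
  H: 13
  Cl: 1
  N: 2
  O: 1

C8H13ClN2O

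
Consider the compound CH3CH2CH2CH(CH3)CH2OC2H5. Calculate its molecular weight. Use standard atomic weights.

130.23 g/mol

Element totals:
  C: 8
  H: 18
  O: 1
Molecular formula: C8H18O.
  M = 8(12.011) + 18(1.008) + 15.999
    = 96.088 + 18.144 + 15.999 = 130.231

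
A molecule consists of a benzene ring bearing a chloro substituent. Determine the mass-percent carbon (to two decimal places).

64.03%

Atom tally by fragment:
  benzene ring core → C:6 H:6
  (− 1 ring H displaced by substituents)
  + Cl → Cl:1
Element totals:
  C: 6
  H: 5
  Cl: 1
Molecular formula: C6H5Cl.
Molar mass = 112.556 g/mol.
Mass from C: 6 × 12.011 = 72.066 g/mol.
%C = 72.066 / 112.556 × 100 = 64.03%.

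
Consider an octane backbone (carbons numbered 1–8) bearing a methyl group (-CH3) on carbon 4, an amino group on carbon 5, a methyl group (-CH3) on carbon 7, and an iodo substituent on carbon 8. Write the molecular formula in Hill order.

Atom tally by fragment:
  CH3 → C:1 H:3
  CH2 → C:1 H:2
  CH2 → C:1 H:2
  CH(CH3) → C:2 H:4
  CH(NH2) → C:1 H:3 N:1
  CH2 → C:1 H:2
  CH(CH3) → C:2 H:4
  CH2I → C:1 H:2 I:1
Element totals:
  C: 10
  H: 22
  I: 1
  N: 1

C10H22IN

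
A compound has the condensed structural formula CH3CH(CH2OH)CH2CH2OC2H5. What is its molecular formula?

Element totals:
  C: 7
  H: 16
  O: 2

C7H16O2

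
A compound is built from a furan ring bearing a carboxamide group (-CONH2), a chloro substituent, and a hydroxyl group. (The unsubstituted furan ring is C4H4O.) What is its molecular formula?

C5H4ClNO3

Atom tally by fragment:
  furan ring core → C:4 H:4 O:1
  (− 3 ring H displaced by substituents)
  + CONH2 → C:1 H:2 O:1 N:1
  + Cl → Cl:1
  + OH → O:1 H:1
Element totals:
  C: 5
  H: 4
  Cl: 1
  N: 1
  O: 3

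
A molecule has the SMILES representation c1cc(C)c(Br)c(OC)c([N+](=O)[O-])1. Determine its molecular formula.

C8H8BrNO3

Atom tally by fragment:
  benzene ring core → C:6 H:6
  (− 4 ring H displaced by substituents)
  + CH3 → C:1 H:3
  + Br → Br:1
  + OCH3 → C:1 H:3 O:1
  + NO2 → N:1 O:2
Element totals:
  C: 8
  H: 8
  Br: 1
  N: 1
  O: 3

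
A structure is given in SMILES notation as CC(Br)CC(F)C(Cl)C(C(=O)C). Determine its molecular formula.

C8H13BrClFO

Atom tally by fragment:
  CH3 → C:1 H:3
  CH(Br) → C:1 H:1 Br:1
  CH2 → C:1 H:2
  CH(F) → C:1 H:1 F:1
  CH(Cl) → C:1 H:1 Cl:1
  CH2COCH3 → C:3 H:5 O:1
Element totals:
  C: 8
  H: 13
  Br: 1
  Cl: 1
  F: 1
  O: 1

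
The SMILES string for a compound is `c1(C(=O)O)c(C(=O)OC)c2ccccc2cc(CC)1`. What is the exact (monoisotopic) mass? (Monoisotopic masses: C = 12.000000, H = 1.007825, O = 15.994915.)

258.0892

Atom tally by fragment:
  naphthalene ring system core → C:10 H:8
  (− 3 ring H displaced by substituents)
  + COOH → C:1 H:1 O:2
  + COOCH3 → C:2 H:3 O:2
  + C2H5 → C:2 H:5
Element totals:
  C: 15
  H: 14
  O: 4
Molecular formula: C15H14O4.
  M = 15(12.0) + 14(1.007825) + 4(15.994915)
    = 180.000000 + 14.109550 + 63.979660 = 258.089210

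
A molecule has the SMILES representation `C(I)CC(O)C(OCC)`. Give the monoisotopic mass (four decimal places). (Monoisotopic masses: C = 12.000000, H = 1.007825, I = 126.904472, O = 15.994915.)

Atom tally by fragment:
  ICH2 → C:1 H:2 I:1
  CH2 → C:1 H:2
  CH(OH) → C:1 H:2 O:1
  CH2OC2H5 → C:3 H:7 O:1
Element totals:
  C: 6
  H: 13
  I: 1
  O: 2
Molecular formula: C6H13IO2.
  M = 6(12.0) + 13(1.007825) + 126.904472 + 2(15.994915)
    = 72.000000 + 13.101725 + 126.904472 + 31.989830 = 243.996027

243.9960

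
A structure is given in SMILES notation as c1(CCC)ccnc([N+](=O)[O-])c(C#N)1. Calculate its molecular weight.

Atom tally by fragment:
  pyridine ring core → C:5 H:5 N:1
  (− 3 ring H displaced by substituents)
  + CH2CH2CH3 → C:3 H:7
  + NO2 → N:1 O:2
  + CN → C:1 N:1
Element totals:
  C: 9
  H: 9
  N: 3
  O: 2
Molecular formula: C9H9N3O2.
  M = 9(12.011) + 9(1.008) + 3(14.007) + 2(15.999)
    = 108.099 + 9.072 + 42.021 + 31.998 = 191.190

191.19 g/mol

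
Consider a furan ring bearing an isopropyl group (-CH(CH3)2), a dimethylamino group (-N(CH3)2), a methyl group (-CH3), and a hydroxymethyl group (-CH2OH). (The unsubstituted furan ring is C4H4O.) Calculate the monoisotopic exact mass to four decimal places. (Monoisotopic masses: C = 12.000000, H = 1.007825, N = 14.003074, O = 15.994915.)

197.1416

Atom tally by fragment:
  furan ring core → C:4 H:4 O:1
  (− 4 ring H displaced by substituents)
  + CH(CH3)2 → C:3 H:7
  + N(CH3)2 → N:1 C:2 H:6
  + CH3 → C:1 H:3
  + CH2OH → C:1 H:3 O:1
Element totals:
  C: 11
  H: 19
  N: 1
  O: 2
Molecular formula: C11H19NO2.
  M = 11(12.0) + 19(1.007825) + 14.003074 + 2(15.994915)
    = 132.000000 + 19.148675 + 14.003074 + 31.989830 = 197.141579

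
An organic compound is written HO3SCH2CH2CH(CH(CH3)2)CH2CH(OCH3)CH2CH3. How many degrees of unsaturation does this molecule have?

0

Atom tally by fragment:
  HO3SCH2 → C:1 H:3 S:1 O:3
  CH2 → C:1 H:2
  CH(CH(CH3)2) → C:4 H:8
  CH2 → C:1 H:2
  CH(OCH3) → C:2 H:4 O:1
  CH2 → C:1 H:2
  CH3 → C:1 H:3
Element totals:
  C: 11
  H: 24
  O: 4
  S: 1
Molecular formula: C11H24O4S.
DoU = (2C + 2 + N − H − X) / 2 = (2·11 + 2 + 0 − 24 − 0) / 2 = 0.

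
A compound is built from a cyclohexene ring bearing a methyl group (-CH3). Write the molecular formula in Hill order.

Atom tally by fragment:
  cyclohexene ring core → C:6 H:10
  (− 1 ring H displaced by substituents)
  + CH3 → C:1 H:3
Element totals:
  C: 7
  H: 12

C7H12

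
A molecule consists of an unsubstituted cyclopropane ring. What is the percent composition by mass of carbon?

85.63%

Atom tally by fragment:
  cyclopropane ring core → C:3 H:6
Element totals:
  C: 3
  H: 6
Molecular formula: C3H6.
Molar mass = 42.081 g/mol.
Mass from C: 3 × 12.011 = 36.033 g/mol.
%C = 36.033 / 42.081 × 100 = 85.63%.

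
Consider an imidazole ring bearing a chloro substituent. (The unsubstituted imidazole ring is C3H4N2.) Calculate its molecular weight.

Atom tally by fragment:
  imidazole ring core → C:3 H:4 N:2
  (− 1 ring H displaced by substituents)
  + Cl → Cl:1
Element totals:
  C: 3
  H: 3
  Cl: 1
  N: 2
Molecular formula: C3H3ClN2.
  M = 3(12.011) + 3(1.008) + 35.45 + 2(14.007)
    = 36.033 + 3.024 + 35.450 + 28.014 = 102.521

102.52 g/mol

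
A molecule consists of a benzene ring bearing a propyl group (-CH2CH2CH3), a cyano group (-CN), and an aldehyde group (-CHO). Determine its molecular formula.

Atom tally by fragment:
  benzene ring core → C:6 H:6
  (− 3 ring H displaced by substituents)
  + CH2CH2CH3 → C:3 H:7
  + CN → C:1 N:1
  + CHO → C:1 H:1 O:1
Element totals:
  C: 11
  H: 11
  N: 1
  O: 1

C11H11NO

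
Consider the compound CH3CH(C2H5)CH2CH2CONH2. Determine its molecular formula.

C7H15NO

Element totals:
  C: 7
  H: 15
  N: 1
  O: 1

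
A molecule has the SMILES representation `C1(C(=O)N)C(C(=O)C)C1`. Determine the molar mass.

Atom tally by fragment:
  cyclopropane ring core → C:3 H:6
  (− 2 ring H displaced by substituents)
  + CONH2 → C:1 H:2 O:1 N:1
  + COCH3 → C:2 H:3 O:1
Element totals:
  C: 6
  H: 9
  N: 1
  O: 2
Molecular formula: C6H9NO2.
  M = 6(12.011) + 9(1.008) + 14.007 + 2(15.999)
    = 72.066 + 9.072 + 14.007 + 31.998 = 127.143

127.14 g/mol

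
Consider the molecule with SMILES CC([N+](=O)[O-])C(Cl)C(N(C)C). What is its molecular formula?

C6H13ClN2O2

Atom tally by fragment:
  CH3 → C:1 H:3
  CH(NO2) → C:1 H:1 N:1 O:2
  CH(Cl) → C:1 H:1 Cl:1
  CH2N(CH3)2 → C:3 H:8 N:1
Element totals:
  C: 6
  H: 13
  Cl: 1
  N: 2
  O: 2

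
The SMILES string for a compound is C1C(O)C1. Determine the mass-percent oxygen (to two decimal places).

27.55%

Atom tally by fragment:
  cyclopropane ring core → C:3 H:6
  (− 1 ring H displaced by substituents)
  + OH → O:1 H:1
Element totals:
  C: 3
  H: 6
  O: 1
Molecular formula: C3H6O.
Molar mass = 58.080 g/mol.
Mass from O: 1 × 15.999 = 15.999 g/mol.
%O = 15.999 / 58.080 × 100 = 27.55%.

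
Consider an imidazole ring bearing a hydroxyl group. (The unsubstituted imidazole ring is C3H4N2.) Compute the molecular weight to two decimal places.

84.08 g/mol

Atom tally by fragment:
  imidazole ring core → C:3 H:4 N:2
  (− 1 ring H displaced by substituents)
  + OH → O:1 H:1
Element totals:
  C: 3
  H: 4
  N: 2
  O: 1
Molecular formula: C3H4N2O.
  M = 3(12.011) + 4(1.008) + 2(14.007) + 15.999
    = 36.033 + 4.032 + 28.014 + 15.999 = 84.078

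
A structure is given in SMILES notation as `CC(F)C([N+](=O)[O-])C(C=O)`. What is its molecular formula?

Atom tally by fragment:
  CH3 → C:1 H:3
  CH(F) → C:1 H:1 F:1
  CH(NO2) → C:1 H:1 N:1 O:2
  CH2CHO → C:2 H:3 O:1
Element totals:
  C: 5
  H: 8
  F: 1
  N: 1
  O: 3

C5H8FNO3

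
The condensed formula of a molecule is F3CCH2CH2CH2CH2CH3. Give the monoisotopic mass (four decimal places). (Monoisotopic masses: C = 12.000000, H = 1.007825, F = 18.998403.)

140.0813

Element totals:
  C: 6
  H: 11
  F: 3
Molecular formula: C6H11F3.
  M = 6(12.0) + 11(1.007825) + 3(18.998403)
    = 72.000000 + 11.086075 + 56.995209 = 140.081284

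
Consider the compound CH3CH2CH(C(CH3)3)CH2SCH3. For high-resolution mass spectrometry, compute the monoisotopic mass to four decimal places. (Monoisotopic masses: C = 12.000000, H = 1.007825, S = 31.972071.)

160.1286

Element totals:
  C: 9
  H: 20
  S: 1
Molecular formula: C9H20S.
  M = 9(12.0) + 20(1.007825) + 31.972071
    = 108.000000 + 20.156500 + 31.972071 = 160.128571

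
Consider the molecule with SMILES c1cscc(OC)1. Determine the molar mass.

Atom tally by fragment:
  thiophene ring core → C:4 H:4 S:1
  (− 1 ring H displaced by substituents)
  + OCH3 → C:1 H:3 O:1
Element totals:
  C: 5
  H: 6
  O: 1
  S: 1
Molecular formula: C5H6OS.
  M = 5(12.011) + 6(1.008) + 15.999 + 32.06
    = 60.055 + 6.048 + 15.999 + 32.060 = 114.162

114.16 g/mol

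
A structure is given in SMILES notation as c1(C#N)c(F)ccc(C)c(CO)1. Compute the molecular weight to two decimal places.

Atom tally by fragment:
  benzene ring core → C:6 H:6
  (− 4 ring H displaced by substituents)
  + CN → C:1 N:1
  + F → F:1
  + CH3 → C:1 H:3
  + CH2OH → C:1 H:3 O:1
Element totals:
  C: 9
  H: 8
  F: 1
  N: 1
  O: 1
Molecular formula: C9H8FNO.
  M = 9(12.011) + 8(1.008) + 18.998 + 14.007 + 15.999
    = 108.099 + 8.064 + 18.998 + 14.007 + 15.999 = 165.167

165.17 g/mol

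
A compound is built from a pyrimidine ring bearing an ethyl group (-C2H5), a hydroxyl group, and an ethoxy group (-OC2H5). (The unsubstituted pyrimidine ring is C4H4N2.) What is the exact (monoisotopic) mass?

168.0899

Atom tally by fragment:
  pyrimidine ring core → C:4 H:4 N:2
  (− 3 ring H displaced by substituents)
  + C2H5 → C:2 H:5
  + OH → O:1 H:1
  + OC2H5 → C:2 H:5 O:1
Element totals:
  C: 8
  H: 12
  N: 2
  O: 2
Molecular formula: C8H12N2O2.
  M = 8(12.0) + 12(1.007825) + 2(14.003074) + 2(15.994915)
    = 96.000000 + 12.093900 + 28.006148 + 31.989830 = 168.089878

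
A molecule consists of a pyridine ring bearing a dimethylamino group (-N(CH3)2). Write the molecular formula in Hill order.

Atom tally by fragment:
  pyridine ring core → C:5 H:5 N:1
  (− 1 ring H displaced by substituents)
  + N(CH3)2 → N:1 C:2 H:6
Element totals:
  C: 7
  H: 10
  N: 2

C7H10N2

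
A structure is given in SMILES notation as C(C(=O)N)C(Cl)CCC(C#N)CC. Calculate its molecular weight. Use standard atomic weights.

Atom tally by fragment:
  H2NOCCH2 → C:2 H:4 O:1 N:1
  CH(Cl) → C:1 H:1 Cl:1
  CH2 → C:1 H:2
  CH2 → C:1 H:2
  CH(CN) → C:2 H:1 N:1
  CH2 → C:1 H:2
  CH3 → C:1 H:3
Element totals:
  C: 9
  H: 15
  Cl: 1
  N: 2
  O: 1
Molecular formula: C9H15ClN2O.
  M = 9(12.011) + 15(1.008) + 35.45 + 2(14.007) + 15.999
    = 108.099 + 15.120 + 35.450 + 28.014 + 15.999 = 202.682

202.68 g/mol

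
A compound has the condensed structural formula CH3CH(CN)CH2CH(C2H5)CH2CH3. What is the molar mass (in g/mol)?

Element totals:
  C: 9
  H: 17
  N: 1
Molecular formula: C9H17N.
  M = 9(12.011) + 17(1.008) + 14.007
    = 108.099 + 17.136 + 14.007 = 139.242

139.24 g/mol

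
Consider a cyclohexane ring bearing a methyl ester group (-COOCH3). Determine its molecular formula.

C8H14O2

Atom tally by fragment:
  cyclohexane ring core → C:6 H:12
  (− 1 ring H displaced by substituents)
  + COOCH3 → C:2 H:3 O:2
Element totals:
  C: 8
  H: 14
  O: 2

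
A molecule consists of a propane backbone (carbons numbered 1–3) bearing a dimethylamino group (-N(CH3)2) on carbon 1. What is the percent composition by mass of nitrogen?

16.07%

Atom tally by fragment:
  (CH3)2NCH2 → C:3 H:8 N:1
  CH2 → C:1 H:2
  CH3 → C:1 H:3
Element totals:
  C: 5
  H: 13
  N: 1
Molecular formula: C5H13N.
Molar mass = 87.166 g/mol.
Mass from N: 1 × 14.007 = 14.007 g/mol.
%N = 14.007 / 87.166 × 100 = 16.07%.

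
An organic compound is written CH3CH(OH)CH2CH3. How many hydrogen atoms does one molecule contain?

10

Element totals:
  C: 4
  H: 10
  O: 1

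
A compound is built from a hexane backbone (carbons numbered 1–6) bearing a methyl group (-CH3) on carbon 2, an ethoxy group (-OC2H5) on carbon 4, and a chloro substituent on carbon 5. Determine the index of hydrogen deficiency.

Atom tally by fragment:
  CH3 → C:1 H:3
  CH(CH3) → C:2 H:4
  CH2 → C:1 H:2
  CH(OC2H5) → C:3 H:6 O:1
  CH(Cl) → C:1 H:1 Cl:1
  CH3 → C:1 H:3
Element totals:
  C: 9
  H: 19
  Cl: 1
  O: 1
Molecular formula: C9H19ClO.
DoU = (2C + 2 + N − H − X) / 2 = (2·9 + 2 + 0 − 19 − 1) / 2 = 0.

0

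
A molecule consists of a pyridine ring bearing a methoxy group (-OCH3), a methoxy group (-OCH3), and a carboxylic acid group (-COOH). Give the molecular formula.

Atom tally by fragment:
  pyridine ring core → C:5 H:5 N:1
  (− 3 ring H displaced by substituents)
  + OCH3 → C:1 H:3 O:1
  + OCH3 → C:1 H:3 O:1
  + COOH → C:1 H:1 O:2
Element totals:
  C: 8
  H: 9
  N: 1
  O: 4

C8H9NO4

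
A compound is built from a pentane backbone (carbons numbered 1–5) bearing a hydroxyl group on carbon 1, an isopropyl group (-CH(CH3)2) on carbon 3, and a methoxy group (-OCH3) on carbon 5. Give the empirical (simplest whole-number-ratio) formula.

C9H20O2

Atom tally by fragment:
  HOCH2 → C:1 H:3 O:1
  CH2 → C:1 H:2
  CH(CH(CH3)2) → C:4 H:8
  CH2 → C:1 H:2
  CH2OCH3 → C:2 H:5 O:1
Element totals:
  C: 9
  H: 20
  O: 2
Molecular formula: C9H20O2.
gcd of subscripts (9, 20, 2) = 1, so the empirical formula equals the molecular formula.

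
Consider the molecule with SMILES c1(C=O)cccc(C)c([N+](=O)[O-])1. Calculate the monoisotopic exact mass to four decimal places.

165.0426

Atom tally by fragment:
  benzene ring core → C:6 H:6
  (− 3 ring H displaced by substituents)
  + CHO → C:1 H:1 O:1
  + CH3 → C:1 H:3
  + NO2 → N:1 O:2
Element totals:
  C: 8
  H: 7
  N: 1
  O: 3
Molecular formula: C8H7NO3.
  M = 8(12.0) + 7(1.007825) + 14.003074 + 3(15.994915)
    = 96.000000 + 7.054775 + 14.003074 + 47.984745 = 165.042594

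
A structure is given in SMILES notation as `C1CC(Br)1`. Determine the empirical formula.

Atom tally by fragment:
  cyclopropane ring core → C:3 H:6
  (− 1 ring H displaced by substituents)
  + Br → Br:1
Element totals:
  C: 3
  H: 5
  Br: 1
Molecular formula: C3H5Br.
gcd of subscripts (1, 3, 5) = 1, so the empirical formula equals the molecular formula.

C3H5Br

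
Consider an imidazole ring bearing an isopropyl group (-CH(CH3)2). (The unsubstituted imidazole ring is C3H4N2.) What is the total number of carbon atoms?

Atom tally by fragment:
  imidazole ring core → C:3 H:4 N:2
  (− 1 ring H displaced by substituents)
  + CH(CH3)2 → C:3 H:7
Element totals:
  C: 6
  H: 10
  N: 2

6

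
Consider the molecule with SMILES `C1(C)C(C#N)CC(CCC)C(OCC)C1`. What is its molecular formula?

C13H23NO

Atom tally by fragment:
  cyclohexane ring core → C:6 H:12
  (− 4 ring H displaced by substituents)
  + CH3 → C:1 H:3
  + CN → C:1 N:1
  + CH2CH2CH3 → C:3 H:7
  + OC2H5 → C:2 H:5 O:1
Element totals:
  C: 13
  H: 23
  N: 1
  O: 1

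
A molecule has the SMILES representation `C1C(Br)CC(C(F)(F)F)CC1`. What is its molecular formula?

Atom tally by fragment:
  cyclohexane ring core → C:6 H:12
  (− 2 ring H displaced by substituents)
  + Br → Br:1
  + CF3 → C:1 F:3
Element totals:
  C: 7
  H: 10
  Br: 1
  F: 3

C7H10BrF3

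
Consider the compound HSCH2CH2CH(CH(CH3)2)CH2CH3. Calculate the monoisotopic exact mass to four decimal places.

Atom tally by fragment:
  HSCH2 → C:1 H:3 S:1
  CH2 → C:1 H:2
  CH(CH(CH3)2) → C:4 H:8
  CH2 → C:1 H:2
  CH3 → C:1 H:3
Element totals:
  C: 8
  H: 18
  S: 1
Molecular formula: C8H18S.
  M = 8(12.0) + 18(1.007825) + 31.972071
    = 96.000000 + 18.140850 + 31.972071 = 146.112921

146.1129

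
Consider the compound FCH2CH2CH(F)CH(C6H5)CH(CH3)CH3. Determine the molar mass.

212.28 g/mol

Atom tally by fragment:
  FCH2 → C:1 H:2 F:1
  CH2 → C:1 H:2
  CH(F) → C:1 H:1 F:1
  CH(C6H5) → C:7 H:6
  CH(CH3) → C:2 H:4
  CH3 → C:1 H:3
Element totals:
  C: 13
  H: 18
  F: 2
Molecular formula: C13H18F2.
  M = 13(12.011) + 18(1.008) + 2(18.998)
    = 156.143 + 18.144 + 37.996 = 212.283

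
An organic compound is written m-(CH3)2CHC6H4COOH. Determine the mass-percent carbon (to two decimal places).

73.15%

Element totals:
  C: 10
  H: 12
  O: 2
Molecular formula: C10H12O2.
Molar mass = 164.204 g/mol.
Mass from C: 10 × 12.011 = 120.110 g/mol.
%C = 120.110 / 164.204 × 100 = 73.15%.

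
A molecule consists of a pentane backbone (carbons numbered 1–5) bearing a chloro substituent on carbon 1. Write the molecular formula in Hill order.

C5H11Cl

Atom tally by fragment:
  ClCH2 → C:1 H:2 Cl:1
  CH2 → C:1 H:2
  CH2 → C:1 H:2
  CH2 → C:1 H:2
  CH3 → C:1 H:3
Element totals:
  C: 5
  H: 11
  Cl: 1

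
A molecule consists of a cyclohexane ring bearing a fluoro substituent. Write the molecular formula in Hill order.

C6H11F

Atom tally by fragment:
  cyclohexane ring core → C:6 H:12
  (− 1 ring H displaced by substituents)
  + F → F:1
Element totals:
  C: 6
  H: 11
  F: 1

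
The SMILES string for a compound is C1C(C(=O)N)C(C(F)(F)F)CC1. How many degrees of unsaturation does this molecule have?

2

Atom tally by fragment:
  cyclopentane ring core → C:5 H:10
  (− 2 ring H displaced by substituents)
  + CONH2 → C:1 H:2 O:1 N:1
  + CF3 → C:1 F:3
Element totals:
  C: 7
  H: 10
  F: 3
  N: 1
  O: 1
Molecular formula: C7H10F3NO.
DoU = (2C + 2 + N − H − X) / 2 = (2·7 + 2 + 1 − 10 − 3) / 2 = 2.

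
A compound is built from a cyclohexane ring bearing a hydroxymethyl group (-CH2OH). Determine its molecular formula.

Atom tally by fragment:
  cyclohexane ring core → C:6 H:12
  (− 1 ring H displaced by substituents)
  + CH2OH → C:1 H:3 O:1
Element totals:
  C: 7
  H: 14
  O: 1

C7H14O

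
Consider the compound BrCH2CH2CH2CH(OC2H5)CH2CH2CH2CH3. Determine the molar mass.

Atom tally by fragment:
  BrCH2 → C:1 H:2 Br:1
  CH2 → C:1 H:2
  CH2 → C:1 H:2
  CH(OC2H5) → C:3 H:6 O:1
  CH2 → C:1 H:2
  CH2 → C:1 H:2
  CH2 → C:1 H:2
  CH3 → C:1 H:3
Element totals:
  C: 10
  H: 21
  Br: 1
  O: 1
Molecular formula: C10H21BrO.
  M = 10(12.011) + 21(1.008) + 79.904 + 15.999
    = 120.110 + 21.168 + 79.904 + 15.999 = 237.181

237.18 g/mol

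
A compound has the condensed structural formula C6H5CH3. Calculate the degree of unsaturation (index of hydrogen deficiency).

4

Atom tally by fragment:
  benzene ring core → C:6 H:6
  (− 1 ring H displaced by substituents)
  + CH3 → C:1 H:3
Element totals:
  C: 7
  H: 8
Molecular formula: C7H8.
DoU = (2C + 2 + N − H − X) / 2 = (2·7 + 2 + 0 − 8 − 0) / 2 = 4.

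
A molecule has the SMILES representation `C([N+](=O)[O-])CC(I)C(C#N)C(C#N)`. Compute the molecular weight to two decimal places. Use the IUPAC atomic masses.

Atom tally by fragment:
  O2NCH2 → C:1 H:2 N:1 O:2
  CH2 → C:1 H:2
  CH(I) → C:1 H:1 I:1
  CH(CN) → C:2 H:1 N:1
  CH2CN → C:2 H:2 N:1
Element totals:
  C: 7
  H: 8
  I: 1
  N: 3
  O: 2
Molecular formula: C7H8IN3O2.
  M = 7(12.011) + 8(1.008) + 126.904 + 3(14.007) + 2(15.999)
    = 84.077 + 8.064 + 126.904 + 42.021 + 31.998 = 293.064

293.06 g/mol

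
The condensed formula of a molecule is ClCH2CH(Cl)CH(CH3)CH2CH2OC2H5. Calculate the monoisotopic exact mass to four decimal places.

198.0578

Atom tally by fragment:
  ClCH2 → C:1 H:2 Cl:1
  CH(Cl) → C:1 H:1 Cl:1
  CH(CH3) → C:2 H:4
  CH2 → C:1 H:2
  CH2OC2H5 → C:3 H:7 O:1
Element totals:
  C: 8
  H: 16
  Cl: 2
  O: 1
Molecular formula: C8H16Cl2O.
  M = 8(12.0) + 16(1.007825) + 2(34.968853) + 15.994915
    = 96.000000 + 16.125200 + 69.937706 + 15.994915 = 198.057821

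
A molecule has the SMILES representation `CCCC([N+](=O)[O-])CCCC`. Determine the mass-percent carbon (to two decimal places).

60.35%

Atom tally by fragment:
  CH3 → C:1 H:3
  CH2 → C:1 H:2
  CH2 → C:1 H:2
  CH(NO2) → C:1 H:1 N:1 O:2
  CH2 → C:1 H:2
  CH2 → C:1 H:2
  CH2 → C:1 H:2
  CH3 → C:1 H:3
Element totals:
  C: 8
  H: 17
  N: 1
  O: 2
Molecular formula: C8H17NO2.
Molar mass = 159.229 g/mol.
Mass from C: 8 × 12.011 = 96.088 g/mol.
%C = 96.088 / 159.229 × 100 = 60.35%.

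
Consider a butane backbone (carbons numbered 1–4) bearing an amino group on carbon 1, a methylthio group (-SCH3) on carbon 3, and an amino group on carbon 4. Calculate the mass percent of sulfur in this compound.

Atom tally by fragment:
  H2NCH2 → C:1 H:4 N:1
  CH2 → C:1 H:2
  CH(SCH3) → C:2 H:4 S:1
  CH2NH2 → C:1 H:4 N:1
Element totals:
  C: 5
  H: 14
  N: 2
  S: 1
Molecular formula: C5H14N2S.
Molar mass = 134.241 g/mol.
Mass from S: 1 × 32.06 = 32.060 g/mol.
%S = 32.060 / 134.241 × 100 = 23.88%.

23.88%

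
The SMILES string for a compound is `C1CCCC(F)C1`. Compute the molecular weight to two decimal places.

Atom tally by fragment:
  cyclohexane ring core → C:6 H:12
  (− 1 ring H displaced by substituents)
  + F → F:1
Element totals:
  C: 6
  H: 11
  F: 1
Molecular formula: C6H11F.
  M = 6(12.011) + 11(1.008) + 18.998
    = 72.066 + 11.088 + 18.998 = 102.152

102.15 g/mol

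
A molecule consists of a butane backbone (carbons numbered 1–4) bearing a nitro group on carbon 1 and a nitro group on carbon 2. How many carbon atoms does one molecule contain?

Atom tally by fragment:
  O2NCH2 → C:1 H:2 N:1 O:2
  CH(NO2) → C:1 H:1 N:1 O:2
  CH2 → C:1 H:2
  CH3 → C:1 H:3
Element totals:
  C: 4
  H: 8
  N: 2
  O: 4

4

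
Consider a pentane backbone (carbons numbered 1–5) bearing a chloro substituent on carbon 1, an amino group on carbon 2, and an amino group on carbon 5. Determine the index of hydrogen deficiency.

0

Atom tally by fragment:
  ClCH2 → C:1 H:2 Cl:1
  CH(NH2) → C:1 H:3 N:1
  CH2 → C:1 H:2
  CH2 → C:1 H:2
  CH2NH2 → C:1 H:4 N:1
Element totals:
  C: 5
  H: 13
  Cl: 1
  N: 2
Molecular formula: C5H13ClN2.
DoU = (2C + 2 + N − H − X) / 2 = (2·5 + 2 + 2 − 13 − 1) / 2 = 0.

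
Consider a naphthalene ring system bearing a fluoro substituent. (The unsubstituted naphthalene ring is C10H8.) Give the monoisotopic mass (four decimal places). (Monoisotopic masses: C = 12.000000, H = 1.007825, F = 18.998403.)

146.0532

Atom tally by fragment:
  naphthalene ring system core → C:10 H:8
  (− 1 ring H displaced by substituents)
  + F → F:1
Element totals:
  C: 10
  H: 7
  F: 1
Molecular formula: C10H7F.
  M = 10(12.0) + 7(1.007825) + 18.998403
    = 120.000000 + 7.054775 + 18.998403 = 146.053178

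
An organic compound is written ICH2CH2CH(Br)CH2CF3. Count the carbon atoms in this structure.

Atom tally by fragment:
  ICH2 → C:1 H:2 I:1
  CH2 → C:1 H:2
  CH(Br) → C:1 H:1 Br:1
  CH2CF3 → C:2 H:2 F:3
Element totals:
  C: 5
  H: 7
  Br: 1
  F: 3
  I: 1

5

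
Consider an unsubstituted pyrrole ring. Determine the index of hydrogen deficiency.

Atom tally by fragment:
  pyrrole ring core → C:4 H:5 N:1
Element totals:
  C: 4
  H: 5
  N: 1
Molecular formula: C4H5N.
DoU = (2C + 2 + N − H − X) / 2 = (2·4 + 2 + 1 − 5 − 0) / 2 = 3.

3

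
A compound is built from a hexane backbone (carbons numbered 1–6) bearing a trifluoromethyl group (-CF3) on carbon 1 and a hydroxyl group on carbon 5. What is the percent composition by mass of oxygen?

9.40%

Atom tally by fragment:
  F3CCH2 → C:2 H:2 F:3
  CH2 → C:1 H:2
  CH2 → C:1 H:2
  CH2 → C:1 H:2
  CH(OH) → C:1 H:2 O:1
  CH3 → C:1 H:3
Element totals:
  C: 7
  H: 13
  F: 3
  O: 1
Molecular formula: C7H13F3O.
Molar mass = 170.174 g/mol.
Mass from O: 1 × 15.999 = 15.999 g/mol.
%O = 15.999 / 170.174 × 100 = 9.40%.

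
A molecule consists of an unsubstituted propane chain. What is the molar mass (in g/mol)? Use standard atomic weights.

Atom tally by fragment:
  CH3 → C:1 H:3
  CH2 → C:1 H:2
  CH3 → C:1 H:3
Element totals:
  C: 3
  H: 8
Molecular formula: C3H8.
  M = 3(12.011) + 8(1.008)
    = 36.033 + 8.064 = 44.097

44.10 g/mol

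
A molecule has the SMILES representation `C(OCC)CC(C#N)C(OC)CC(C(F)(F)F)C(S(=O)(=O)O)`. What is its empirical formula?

Atom tally by fragment:
  C2H5OCH2 → C:3 H:7 O:1
  CH2 → C:1 H:2
  CH(CN) → C:2 H:1 N:1
  CH(OCH3) → C:2 H:4 O:1
  CH2 → C:1 H:2
  CH(CF3) → C:2 H:1 F:3
  CH2SO3H → C:1 H:3 S:1 O:3
Element totals:
  C: 12
  H: 20
  F: 3
  N: 1
  O: 5
  S: 1
Molecular formula: C12H20F3NO5S.
gcd of subscripts (12, 3, 20, 1, 5, 1) = 1, so the empirical formula equals the molecular formula.

C12H20F3NO5S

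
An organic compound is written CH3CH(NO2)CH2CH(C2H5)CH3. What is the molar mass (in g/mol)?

145.20 g/mol

Atom tally by fragment:
  CH3 → C:1 H:3
  CH(NO2) → C:1 H:1 N:1 O:2
  CH2 → C:1 H:2
  CH(C2H5) → C:3 H:6
  CH3 → C:1 H:3
Element totals:
  C: 7
  H: 15
  N: 1
  O: 2
Molecular formula: C7H15NO2.
  M = 7(12.011) + 15(1.008) + 14.007 + 2(15.999)
    = 84.077 + 15.120 + 14.007 + 31.998 = 145.202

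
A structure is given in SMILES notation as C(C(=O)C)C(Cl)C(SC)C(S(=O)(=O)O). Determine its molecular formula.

Atom tally by fragment:
  CH3COCH2 → C:3 H:5 O:1
  CH(Cl) → C:1 H:1 Cl:1
  CH(SCH3) → C:2 H:4 S:1
  CH2SO3H → C:1 H:3 S:1 O:3
Element totals:
  C: 7
  H: 13
  Cl: 1
  O: 4
  S: 2

C7H13ClO4S2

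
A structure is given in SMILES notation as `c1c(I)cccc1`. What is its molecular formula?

Atom tally by fragment:
  benzene ring core → C:6 H:6
  (− 1 ring H displaced by substituents)
  + I → I:1
Element totals:
  C: 6
  H: 5
  I: 1

C6H5I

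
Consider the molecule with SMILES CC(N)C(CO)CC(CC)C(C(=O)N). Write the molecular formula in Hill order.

C10H22N2O2

Atom tally by fragment:
  CH3 → C:1 H:3
  CH(NH2) → C:1 H:3 N:1
  CH(CH2OH) → C:2 H:4 O:1
  CH2 → C:1 H:2
  CH(C2H5) → C:3 H:6
  CH2CONH2 → C:2 H:4 O:1 N:1
Element totals:
  C: 10
  H: 22
  N: 2
  O: 2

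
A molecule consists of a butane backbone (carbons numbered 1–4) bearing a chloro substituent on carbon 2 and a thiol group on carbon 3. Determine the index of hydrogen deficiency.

0

Atom tally by fragment:
  CH3 → C:1 H:3
  CH(Cl) → C:1 H:1 Cl:1
  CH(SH) → C:1 H:2 S:1
  CH3 → C:1 H:3
Element totals:
  C: 4
  H: 9
  Cl: 1
  S: 1
Molecular formula: C4H9ClS.
DoU = (2C + 2 + N − H − X) / 2 = (2·4 + 2 + 0 − 9 − 1) / 2 = 0.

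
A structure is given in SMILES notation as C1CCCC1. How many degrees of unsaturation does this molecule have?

Atom tally by fragment:
  cyclopentane ring core → C:5 H:10
Element totals:
  C: 5
  H: 10
Molecular formula: C5H10.
DoU = (2C + 2 + N − H − X) / 2 = (2·5 + 2 + 0 − 10 − 0) / 2 = 1.

1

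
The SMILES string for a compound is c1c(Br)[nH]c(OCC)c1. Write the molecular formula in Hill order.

Atom tally by fragment:
  pyrrole ring core → C:4 H:5 N:1
  (− 2 ring H displaced by substituents)
  + Br → Br:1
  + OC2H5 → C:2 H:5 O:1
Element totals:
  C: 6
  H: 8
  Br: 1
  N: 1
  O: 1

C6H8BrNO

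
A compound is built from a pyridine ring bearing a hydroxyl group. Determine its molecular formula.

Atom tally by fragment:
  pyridine ring core → C:5 H:5 N:1
  (− 1 ring H displaced by substituents)
  + OH → O:1 H:1
Element totals:
  C: 5
  H: 5
  N: 1
  O: 1

C5H5NO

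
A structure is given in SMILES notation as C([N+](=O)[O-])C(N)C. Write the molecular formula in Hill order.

Atom tally by fragment:
  O2NCH2 → C:1 H:2 N:1 O:2
  CH(NH2) → C:1 H:3 N:1
  CH3 → C:1 H:3
Element totals:
  C: 3
  H: 8
  N: 2
  O: 2

C3H8N2O2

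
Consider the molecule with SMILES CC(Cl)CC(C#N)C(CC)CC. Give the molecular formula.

C10H18ClN

Atom tally by fragment:
  CH3 → C:1 H:3
  CH(Cl) → C:1 H:1 Cl:1
  CH2 → C:1 H:2
  CH(CN) → C:2 H:1 N:1
  CH(C2H5) → C:3 H:6
  CH2 → C:1 H:2
  CH3 → C:1 H:3
Element totals:
  C: 10
  H: 18
  Cl: 1
  N: 1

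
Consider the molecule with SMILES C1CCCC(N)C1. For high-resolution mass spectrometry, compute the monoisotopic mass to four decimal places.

99.1048

Atom tally by fragment:
  cyclohexane ring core → C:6 H:12
  (− 1 ring H displaced by substituents)
  + NH2 → N:1 H:2
Element totals:
  C: 6
  H: 13
  N: 1
Molecular formula: C6H13N.
  M = 6(12.0) + 13(1.007825) + 14.003074
    = 72.000000 + 13.101725 + 14.003074 = 99.104799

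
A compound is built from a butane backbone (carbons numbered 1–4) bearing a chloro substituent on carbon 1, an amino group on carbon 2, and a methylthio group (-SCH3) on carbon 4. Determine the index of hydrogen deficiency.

0

Atom tally by fragment:
  ClCH2 → C:1 H:2 Cl:1
  CH(NH2) → C:1 H:3 N:1
  CH2 → C:1 H:2
  CH2SCH3 → C:2 H:5 S:1
Element totals:
  C: 5
  H: 12
  Cl: 1
  N: 1
  S: 1
Molecular formula: C5H12ClNS.
DoU = (2C + 2 + N − H − X) / 2 = (2·5 + 2 + 1 − 12 − 1) / 2 = 0.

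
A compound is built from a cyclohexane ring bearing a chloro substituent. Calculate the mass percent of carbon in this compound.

Atom tally by fragment:
  cyclohexane ring core → C:6 H:12
  (− 1 ring H displaced by substituents)
  + Cl → Cl:1
Element totals:
  C: 6
  H: 11
  Cl: 1
Molecular formula: C6H11Cl.
Molar mass = 118.604 g/mol.
Mass from C: 6 × 12.011 = 72.066 g/mol.
%C = 72.066 / 118.604 × 100 = 60.76%.

60.76%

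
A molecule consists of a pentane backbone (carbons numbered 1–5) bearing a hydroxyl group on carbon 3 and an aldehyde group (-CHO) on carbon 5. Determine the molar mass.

Atom tally by fragment:
  CH3 → C:1 H:3
  CH2 → C:1 H:2
  CH(OH) → C:1 H:2 O:1
  CH2 → C:1 H:2
  CH2CHO → C:2 H:3 O:1
Element totals:
  C: 6
  H: 12
  O: 2
Molecular formula: C6H12O2.
  M = 6(12.011) + 12(1.008) + 2(15.999)
    = 72.066 + 12.096 + 31.998 = 116.160

116.16 g/mol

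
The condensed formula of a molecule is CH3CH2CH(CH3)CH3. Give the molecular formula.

C5H12

Element totals:
  C: 5
  H: 12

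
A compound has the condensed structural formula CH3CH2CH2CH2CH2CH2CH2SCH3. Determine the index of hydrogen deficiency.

0

Atom tally by fragment:
  CH3 → C:1 H:3
  CH2 → C:1 H:2
  CH2 → C:1 H:2
  CH2 → C:1 H:2
  CH2 → C:1 H:2
  CH2 → C:1 H:2
  CH2SCH3 → C:2 H:5 S:1
Element totals:
  C: 8
  H: 18
  S: 1
Molecular formula: C8H18S.
DoU = (2C + 2 + N − H − X) / 2 = (2·8 + 2 + 0 − 18 − 0) / 2 = 0.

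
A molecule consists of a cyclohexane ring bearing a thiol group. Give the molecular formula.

C6H12S

Atom tally by fragment:
  cyclohexane ring core → C:6 H:12
  (− 1 ring H displaced by substituents)
  + SH → S:1 H:1
Element totals:
  C: 6
  H: 12
  S: 1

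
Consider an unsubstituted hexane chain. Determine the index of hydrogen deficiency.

Atom tally by fragment:
  CH3 → C:1 H:3
  CH2 → C:1 H:2
  CH2 → C:1 H:2
  CH2 → C:1 H:2
  CH2 → C:1 H:2
  CH3 → C:1 H:3
Element totals:
  C: 6
  H: 14
Molecular formula: C6H14.
DoU = (2C + 2 + N − H − X) / 2 = (2·6 + 2 + 0 − 14 − 0) / 2 = 0.

0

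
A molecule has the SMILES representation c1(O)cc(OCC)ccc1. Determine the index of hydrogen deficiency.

4

Atom tally by fragment:
  benzene ring core → C:6 H:6
  (− 2 ring H displaced by substituents)
  + OH → O:1 H:1
  + OC2H5 → C:2 H:5 O:1
Element totals:
  C: 8
  H: 10
  O: 2
Molecular formula: C8H10O2.
DoU = (2C + 2 + N − H − X) / 2 = (2·8 + 2 + 0 − 10 − 0) / 2 = 4.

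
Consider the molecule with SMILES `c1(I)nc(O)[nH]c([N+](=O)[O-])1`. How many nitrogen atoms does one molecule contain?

3

Atom tally by fragment:
  imidazole ring core → C:3 H:4 N:2
  (− 3 ring H displaced by substituents)
  + I → I:1
  + OH → O:1 H:1
  + NO2 → N:1 O:2
Element totals:
  C: 3
  H: 2
  I: 1
  N: 3
  O: 3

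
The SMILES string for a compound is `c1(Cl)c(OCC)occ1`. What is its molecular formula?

C6H7ClO2

Atom tally by fragment:
  furan ring core → C:4 H:4 O:1
  (− 2 ring H displaced by substituents)
  + Cl → Cl:1
  + OC2H5 → C:2 H:5 O:1
Element totals:
  C: 6
  H: 7
  Cl: 1
  O: 2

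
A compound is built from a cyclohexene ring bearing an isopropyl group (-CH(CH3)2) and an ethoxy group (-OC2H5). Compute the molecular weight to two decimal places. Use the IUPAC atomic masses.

Atom tally by fragment:
  cyclohexene ring core → C:6 H:10
  (− 2 ring H displaced by substituents)
  + CH(CH3)2 → C:3 H:7
  + OC2H5 → C:2 H:5 O:1
Element totals:
  C: 11
  H: 20
  O: 1
Molecular formula: C11H20O.
  M = 11(12.011) + 20(1.008) + 15.999
    = 132.121 + 20.160 + 15.999 = 168.280

168.28 g/mol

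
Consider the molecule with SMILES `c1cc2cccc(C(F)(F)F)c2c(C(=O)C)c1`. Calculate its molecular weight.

238.21 g/mol

Atom tally by fragment:
  naphthalene ring system core → C:10 H:8
  (− 2 ring H displaced by substituents)
  + CF3 → C:1 F:3
  + COCH3 → C:2 H:3 O:1
Element totals:
  C: 13
  H: 9
  F: 3
  O: 1
Molecular formula: C13H9F3O.
  M = 13(12.011) + 9(1.008) + 3(18.998) + 15.999
    = 156.143 + 9.072 + 56.994 + 15.999 = 238.208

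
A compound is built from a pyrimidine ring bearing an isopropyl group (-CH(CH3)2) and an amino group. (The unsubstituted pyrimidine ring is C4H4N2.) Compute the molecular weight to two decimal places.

137.19 g/mol

Atom tally by fragment:
  pyrimidine ring core → C:4 H:4 N:2
  (− 2 ring H displaced by substituents)
  + CH(CH3)2 → C:3 H:7
  + NH2 → N:1 H:2
Element totals:
  C: 7
  H: 11
  N: 3
Molecular formula: C7H11N3.
  M = 7(12.011) + 11(1.008) + 3(14.007)
    = 84.077 + 11.088 + 42.021 = 137.186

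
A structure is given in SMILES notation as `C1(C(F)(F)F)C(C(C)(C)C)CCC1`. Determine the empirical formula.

C10H17F3

Atom tally by fragment:
  cyclopentane ring core → C:5 H:10
  (− 2 ring H displaced by substituents)
  + CF3 → C:1 F:3
  + C(CH3)3 → C:4 H:9
Element totals:
  C: 10
  H: 17
  F: 3
Molecular formula: C10H17F3.
gcd of subscripts (10, 3, 17) = 1, so the empirical formula equals the molecular formula.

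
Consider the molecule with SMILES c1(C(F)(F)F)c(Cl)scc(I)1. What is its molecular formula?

Atom tally by fragment:
  thiophene ring core → C:4 H:4 S:1
  (− 3 ring H displaced by substituents)
  + CF3 → C:1 F:3
  + Cl → Cl:1
  + I → I:1
Element totals:
  C: 5
  H: 1
  Cl: 1
  F: 3
  I: 1
  S: 1

C5HClF3IS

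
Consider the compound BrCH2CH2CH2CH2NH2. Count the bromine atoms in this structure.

Atom tally by fragment:
  BrCH2 → C:1 H:2 Br:1
  CH2 → C:1 H:2
  CH2 → C:1 H:2
  CH2NH2 → C:1 H:4 N:1
Element totals:
  C: 4
  H: 10
  Br: 1
  N: 1

1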